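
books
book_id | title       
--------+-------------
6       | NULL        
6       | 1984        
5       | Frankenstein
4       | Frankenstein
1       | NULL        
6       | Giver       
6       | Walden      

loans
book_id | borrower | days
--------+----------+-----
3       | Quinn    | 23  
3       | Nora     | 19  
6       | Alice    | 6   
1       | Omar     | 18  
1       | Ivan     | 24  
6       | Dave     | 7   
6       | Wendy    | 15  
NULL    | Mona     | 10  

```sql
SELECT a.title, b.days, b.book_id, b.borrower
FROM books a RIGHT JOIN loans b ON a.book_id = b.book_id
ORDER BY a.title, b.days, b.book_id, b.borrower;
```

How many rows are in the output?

17

RIGHT JOIN keeps every row from `loans`; unmatched rows get NULL for `books`'s columns.
Matching on a.book_id = b.book_id. A NULL in a compared column never satisfies the condition.
Matched pairs: 14; unmatched b rows kept: 3.
Total: 14 matched + 3 padded = 17 rows.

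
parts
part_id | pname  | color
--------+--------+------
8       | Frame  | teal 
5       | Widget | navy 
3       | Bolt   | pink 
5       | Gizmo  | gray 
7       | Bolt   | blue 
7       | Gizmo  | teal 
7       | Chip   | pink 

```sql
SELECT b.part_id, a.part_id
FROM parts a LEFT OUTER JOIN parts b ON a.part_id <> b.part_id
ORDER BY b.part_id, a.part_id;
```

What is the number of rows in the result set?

34

LEFT JOIN keeps every row from `parts a`; unmatched rows get NULL for `parts b`'s columns.
Matching on a.part_id <> b.part_id.
Matched pairs: 34; unmatched a rows kept: 0.
Total: 34 rows.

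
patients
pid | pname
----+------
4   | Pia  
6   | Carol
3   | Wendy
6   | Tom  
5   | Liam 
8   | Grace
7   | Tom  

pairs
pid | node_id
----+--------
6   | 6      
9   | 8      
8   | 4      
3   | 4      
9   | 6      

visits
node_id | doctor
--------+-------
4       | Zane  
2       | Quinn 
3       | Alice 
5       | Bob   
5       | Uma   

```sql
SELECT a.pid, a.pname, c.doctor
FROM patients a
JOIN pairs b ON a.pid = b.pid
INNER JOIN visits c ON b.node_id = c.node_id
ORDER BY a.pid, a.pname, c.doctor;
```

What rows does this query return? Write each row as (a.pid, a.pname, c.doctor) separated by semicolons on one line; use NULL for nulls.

Step 1 — a INNER JOIN b on pid → 4 row(s).
Then INNER JOIN `visits c` on node_id: keep only rows whose b.node_id appears in c.

(3, Wendy, Zane); (8, Grace, Zane)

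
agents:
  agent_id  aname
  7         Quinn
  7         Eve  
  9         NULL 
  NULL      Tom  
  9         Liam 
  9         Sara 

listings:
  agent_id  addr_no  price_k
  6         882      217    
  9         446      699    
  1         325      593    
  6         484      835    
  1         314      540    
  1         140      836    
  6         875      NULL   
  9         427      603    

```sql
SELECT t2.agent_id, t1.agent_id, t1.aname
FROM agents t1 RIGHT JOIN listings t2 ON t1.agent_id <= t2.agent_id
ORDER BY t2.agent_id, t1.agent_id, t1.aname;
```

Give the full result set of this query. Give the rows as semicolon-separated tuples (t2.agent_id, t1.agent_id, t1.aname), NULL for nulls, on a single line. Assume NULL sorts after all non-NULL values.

(1, NULL, NULL); (1, NULL, NULL); (1, NULL, NULL); (6, NULL, NULL); (6, NULL, NULL); (6, NULL, NULL); (9, 7, Eve); (9, 7, Eve); (9, 7, Quinn); (9, 7, Quinn); (9, 9, Liam); (9, 9, Liam); (9, 9, Sara); (9, 9, Sara); (9, 9, NULL); (9, 9, NULL)

RIGHT JOIN keeps every row from `listings`; unmatched rows get NULL for `agents`'s columns.
Matching on t1.agent_id <= t2.agent_id. A NULL in a compared column never satisfies the condition.
- agent_id=7: 2 matching t2 row(s), so 2 row(s) emitted.
- agent_id=7: 2 matching t2 row(s), so 2 row(s) emitted.
- agent_id=9: 2 matching t2 row(s), so 2 row(s) emitted.
- agent_id=NULL: no matching t2 row.
- agent_id=9: 2 matching t2 row(s), so 2 row(s) emitted.
- agent_id=9: 2 matching t2 row(s), so 2 row(s) emitted.
- 6 t2 row(s) had no t1 match → kept, t1 columns NULL.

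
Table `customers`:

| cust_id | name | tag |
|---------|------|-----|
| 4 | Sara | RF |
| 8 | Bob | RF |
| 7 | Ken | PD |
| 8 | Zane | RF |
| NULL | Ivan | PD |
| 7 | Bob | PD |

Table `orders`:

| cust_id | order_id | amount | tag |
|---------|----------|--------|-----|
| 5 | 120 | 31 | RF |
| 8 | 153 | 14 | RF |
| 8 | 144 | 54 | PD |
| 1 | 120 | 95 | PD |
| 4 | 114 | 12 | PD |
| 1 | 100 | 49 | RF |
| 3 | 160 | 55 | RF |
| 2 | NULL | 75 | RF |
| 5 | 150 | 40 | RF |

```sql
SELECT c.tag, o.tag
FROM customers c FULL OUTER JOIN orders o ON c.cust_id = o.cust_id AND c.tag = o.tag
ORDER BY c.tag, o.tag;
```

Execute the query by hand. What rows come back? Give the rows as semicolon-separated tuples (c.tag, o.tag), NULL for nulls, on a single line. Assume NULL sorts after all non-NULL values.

(PD, NULL); (PD, NULL); (PD, NULL); (RF, RF); (RF, RF); (RF, NULL); (NULL, PD); (NULL, PD); (NULL, PD); (NULL, RF); (NULL, RF); (NULL, RF); (NULL, RF); (NULL, RF)

FULL OUTER JOIN keeps every row from both sides; unmatched rows get NULL for the other side's columns.
Matching on c.cust_id = o.cust_id AND c.tag = o.tag. A NULL in a compared column never satisfies the condition.
- c row (cust_id=4, tag=RF): no match → kept, o columns NULL.
- c row (cust_id=8, tag=RF): matches 1 o row(s) → 1 output row(s).
- c row (cust_id=7, tag=PD): no match → kept, o columns NULL.
- c row (cust_id=8, tag=RF): matches 1 o row(s) → 1 output row(s).
- c row (cust_id=NULL, tag=PD): no match → kept, o columns NULL.
- c row (cust_id=7, tag=PD): no match → kept, o columns NULL.
- 8 row(s) from o found no c partner → padded with NULL.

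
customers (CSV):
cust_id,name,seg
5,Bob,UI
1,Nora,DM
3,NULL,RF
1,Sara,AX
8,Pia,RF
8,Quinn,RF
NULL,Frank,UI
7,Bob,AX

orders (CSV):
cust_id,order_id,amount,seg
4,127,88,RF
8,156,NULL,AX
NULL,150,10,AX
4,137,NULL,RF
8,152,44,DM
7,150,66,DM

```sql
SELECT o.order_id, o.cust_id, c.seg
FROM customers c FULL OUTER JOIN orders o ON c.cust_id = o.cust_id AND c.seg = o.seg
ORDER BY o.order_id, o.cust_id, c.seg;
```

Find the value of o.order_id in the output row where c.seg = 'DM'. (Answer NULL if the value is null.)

FULL OUTER JOIN keeps every row from both sides; unmatched rows get NULL for the other side's columns.
Matching on c.cust_id = o.cust_id AND c.seg = o.seg. A NULL in a compared column never satisfies the condition.
- c (cust_id=5, seg=UI) has no partner → padded with NULL.
- c (cust_id=1, seg=DM) has no partner → padded with NULL.
- c (cust_id=3, seg=RF) has no partner → padded with NULL.
- c (cust_id=1, seg=AX) has no partner → padded with NULL.
- c (cust_id=8, seg=RF) has no partner → padded with NULL.
- c (cust_id=8, seg=RF) has no partner → padded with NULL.
- c (cust_id=NULL, seg=UI) has no partner → padded with NULL.
- c (cust_id=7, seg=AX) has no partner → padded with NULL.
- 6 o row(s) had no c match → kept, c columns NULL.

NULL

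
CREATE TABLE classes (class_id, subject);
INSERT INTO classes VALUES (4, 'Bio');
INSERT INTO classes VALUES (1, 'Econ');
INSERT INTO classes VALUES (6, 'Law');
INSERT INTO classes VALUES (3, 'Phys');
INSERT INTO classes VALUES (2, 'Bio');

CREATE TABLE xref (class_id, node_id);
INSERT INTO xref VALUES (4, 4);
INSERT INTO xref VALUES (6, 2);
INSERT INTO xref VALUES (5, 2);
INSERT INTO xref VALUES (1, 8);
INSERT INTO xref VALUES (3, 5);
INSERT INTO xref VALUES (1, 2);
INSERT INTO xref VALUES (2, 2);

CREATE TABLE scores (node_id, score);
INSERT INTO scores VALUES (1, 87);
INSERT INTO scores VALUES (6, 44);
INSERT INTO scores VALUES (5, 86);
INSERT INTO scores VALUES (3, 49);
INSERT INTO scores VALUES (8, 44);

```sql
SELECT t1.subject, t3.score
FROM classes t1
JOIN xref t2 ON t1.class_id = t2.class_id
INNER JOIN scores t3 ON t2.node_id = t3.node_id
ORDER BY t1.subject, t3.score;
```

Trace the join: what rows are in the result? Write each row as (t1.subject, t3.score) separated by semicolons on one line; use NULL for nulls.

Step 1 — t1 INNER JOIN t2 on class_id → 6 row(s).
Then INNER JOIN `scores t3` on node_id: keep only rows whose t2.node_id appears in t3.

(Econ, 44); (Phys, 86)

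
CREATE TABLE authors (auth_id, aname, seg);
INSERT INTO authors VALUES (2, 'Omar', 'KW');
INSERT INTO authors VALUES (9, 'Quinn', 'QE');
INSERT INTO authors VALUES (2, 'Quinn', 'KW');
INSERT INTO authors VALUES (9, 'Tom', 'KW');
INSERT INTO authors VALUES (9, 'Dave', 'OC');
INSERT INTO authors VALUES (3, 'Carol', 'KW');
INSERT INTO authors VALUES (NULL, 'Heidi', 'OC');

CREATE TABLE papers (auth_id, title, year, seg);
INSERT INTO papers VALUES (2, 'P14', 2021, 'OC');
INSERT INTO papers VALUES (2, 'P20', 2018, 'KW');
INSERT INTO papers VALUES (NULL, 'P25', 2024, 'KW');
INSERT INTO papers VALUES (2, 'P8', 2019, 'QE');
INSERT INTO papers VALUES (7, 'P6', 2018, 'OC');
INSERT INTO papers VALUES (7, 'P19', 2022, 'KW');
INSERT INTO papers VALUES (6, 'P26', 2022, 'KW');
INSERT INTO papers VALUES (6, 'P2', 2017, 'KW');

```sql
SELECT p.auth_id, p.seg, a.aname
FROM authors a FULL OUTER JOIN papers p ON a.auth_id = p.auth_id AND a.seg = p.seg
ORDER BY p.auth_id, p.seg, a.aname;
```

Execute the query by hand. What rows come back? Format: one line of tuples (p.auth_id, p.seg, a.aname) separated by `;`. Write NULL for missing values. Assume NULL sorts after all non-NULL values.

FULL OUTER JOIN keeps every row from both sides; unmatched rows get NULL for the other side's columns.
Matching on a.auth_id = p.auth_id AND a.seg = p.seg. A NULL in a compared column never satisfies the condition.
- a (auth_id=2, seg=KW) pairs with 1 row(s) of p.
- a (auth_id=9, seg=QE) has no partner → padded with NULL.
- a (auth_id=2, seg=KW) pairs with 1 row(s) of p.
- a (auth_id=9, seg=KW) has no partner → padded with NULL.
- a (auth_id=9, seg=OC) has no partner → padded with NULL.
- a (auth_id=3, seg=KW) has no partner → padded with NULL.
- a (auth_id=NULL, seg=OC) has no partner → padded with NULL.
- 7 p row(s) had no a match → kept, a columns NULL.

(2, KW, Omar); (2, KW, Quinn); (2, OC, NULL); (2, QE, NULL); (6, KW, NULL); (6, KW, NULL); (7, KW, NULL); (7, OC, NULL); (NULL, KW, NULL); (NULL, NULL, Carol); (NULL, NULL, Dave); (NULL, NULL, Heidi); (NULL, NULL, Quinn); (NULL, NULL, Tom)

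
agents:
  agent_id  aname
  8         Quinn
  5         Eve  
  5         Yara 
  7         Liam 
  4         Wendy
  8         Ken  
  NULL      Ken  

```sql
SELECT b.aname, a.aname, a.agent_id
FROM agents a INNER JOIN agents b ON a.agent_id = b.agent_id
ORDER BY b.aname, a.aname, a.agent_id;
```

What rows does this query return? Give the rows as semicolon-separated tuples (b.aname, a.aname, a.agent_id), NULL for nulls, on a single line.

INNER JOIN keeps only pairs where the ON condition holds.
Matching on a.agent_id = b.agent_id. A NULL in a compared column never satisfies the condition.
Matched pairs: 10.

(Eve, Eve, 5); (Eve, Yara, 5); (Ken, Ken, 8); (Ken, Quinn, 8); (Liam, Liam, 7); (Quinn, Ken, 8); (Quinn, Quinn, 8); (Wendy, Wendy, 4); (Yara, Eve, 5); (Yara, Yara, 5)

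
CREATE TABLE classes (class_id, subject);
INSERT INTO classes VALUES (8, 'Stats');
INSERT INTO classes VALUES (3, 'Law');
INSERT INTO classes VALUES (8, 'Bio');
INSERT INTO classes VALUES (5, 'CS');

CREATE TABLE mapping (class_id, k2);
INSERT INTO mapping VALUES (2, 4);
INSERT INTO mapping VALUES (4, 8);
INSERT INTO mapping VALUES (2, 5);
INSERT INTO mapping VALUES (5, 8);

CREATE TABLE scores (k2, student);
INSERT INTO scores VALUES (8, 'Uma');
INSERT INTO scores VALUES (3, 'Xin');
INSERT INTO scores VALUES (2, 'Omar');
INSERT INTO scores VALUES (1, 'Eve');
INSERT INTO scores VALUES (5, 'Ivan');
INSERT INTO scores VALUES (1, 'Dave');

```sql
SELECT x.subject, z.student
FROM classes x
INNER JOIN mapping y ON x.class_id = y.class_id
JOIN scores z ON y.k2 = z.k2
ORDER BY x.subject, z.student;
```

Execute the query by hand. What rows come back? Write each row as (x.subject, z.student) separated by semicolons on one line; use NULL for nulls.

(CS, Uma)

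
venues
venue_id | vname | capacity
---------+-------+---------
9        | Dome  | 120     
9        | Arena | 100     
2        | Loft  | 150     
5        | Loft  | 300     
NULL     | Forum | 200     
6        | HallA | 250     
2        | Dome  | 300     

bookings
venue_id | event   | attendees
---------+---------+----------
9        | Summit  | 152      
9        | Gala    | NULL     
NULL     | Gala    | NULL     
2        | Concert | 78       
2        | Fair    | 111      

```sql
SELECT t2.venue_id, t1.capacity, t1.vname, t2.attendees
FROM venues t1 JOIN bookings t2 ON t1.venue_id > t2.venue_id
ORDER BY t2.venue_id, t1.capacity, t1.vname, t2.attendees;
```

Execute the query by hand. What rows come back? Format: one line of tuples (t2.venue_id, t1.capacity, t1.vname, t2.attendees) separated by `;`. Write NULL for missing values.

(2, 100, Arena, 78); (2, 100, Arena, 111); (2, 120, Dome, 78); (2, 120, Dome, 111); (2, 250, HallA, 78); (2, 250, HallA, 111); (2, 300, Loft, 78); (2, 300, Loft, 111)

INNER JOIN keeps only pairs where the ON condition holds.
Matching on t1.venue_id > t2.venue_id. A NULL in a compared column never satisfies the condition.
Matched pairs: 8.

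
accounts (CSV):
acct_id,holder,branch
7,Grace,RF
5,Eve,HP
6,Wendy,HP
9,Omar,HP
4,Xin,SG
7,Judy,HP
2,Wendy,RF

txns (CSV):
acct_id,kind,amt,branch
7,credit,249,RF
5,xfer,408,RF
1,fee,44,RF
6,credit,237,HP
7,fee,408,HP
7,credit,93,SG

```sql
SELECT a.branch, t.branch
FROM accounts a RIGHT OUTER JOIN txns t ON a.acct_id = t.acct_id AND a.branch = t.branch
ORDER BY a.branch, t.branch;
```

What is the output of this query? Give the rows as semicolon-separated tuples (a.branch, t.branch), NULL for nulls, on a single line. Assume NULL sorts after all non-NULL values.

(HP, HP); (HP, HP); (RF, RF); (NULL, RF); (NULL, RF); (NULL, SG)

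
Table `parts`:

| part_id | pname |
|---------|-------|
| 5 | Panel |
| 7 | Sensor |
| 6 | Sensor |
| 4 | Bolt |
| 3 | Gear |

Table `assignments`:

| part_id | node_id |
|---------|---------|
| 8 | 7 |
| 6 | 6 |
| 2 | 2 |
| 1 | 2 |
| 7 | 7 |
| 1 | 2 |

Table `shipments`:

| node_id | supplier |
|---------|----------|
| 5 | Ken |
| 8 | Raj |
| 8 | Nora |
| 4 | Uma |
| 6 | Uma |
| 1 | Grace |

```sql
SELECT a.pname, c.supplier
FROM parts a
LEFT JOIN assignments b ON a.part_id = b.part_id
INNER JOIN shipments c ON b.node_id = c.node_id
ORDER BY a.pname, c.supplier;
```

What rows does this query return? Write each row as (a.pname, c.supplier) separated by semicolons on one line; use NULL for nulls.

Joins associate left-to-right: parts LEFT JOIN assignments on part_id gives 5 intermediate row(s).
Then INNER JOIN `shipments c` on node_id: keep only rows whose b.node_id appears in c.

(Sensor, Uma)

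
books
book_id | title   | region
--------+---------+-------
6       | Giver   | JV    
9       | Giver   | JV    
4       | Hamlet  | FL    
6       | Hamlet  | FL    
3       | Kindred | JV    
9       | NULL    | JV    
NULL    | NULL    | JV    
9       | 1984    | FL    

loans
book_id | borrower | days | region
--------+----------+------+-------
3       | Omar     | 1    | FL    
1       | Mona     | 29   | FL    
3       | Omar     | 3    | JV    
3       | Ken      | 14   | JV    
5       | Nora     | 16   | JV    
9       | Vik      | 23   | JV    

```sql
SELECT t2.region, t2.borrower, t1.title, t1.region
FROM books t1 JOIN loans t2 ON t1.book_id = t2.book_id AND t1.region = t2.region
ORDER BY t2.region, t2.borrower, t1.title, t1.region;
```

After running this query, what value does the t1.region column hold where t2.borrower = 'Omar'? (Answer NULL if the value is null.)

JV

INNER JOIN keeps only pairs where the ON condition holds.
Matching on t1.book_id = t2.book_id AND t1.region = t2.region. A NULL in a compared column never satisfies the condition.
Matched pairs: 4.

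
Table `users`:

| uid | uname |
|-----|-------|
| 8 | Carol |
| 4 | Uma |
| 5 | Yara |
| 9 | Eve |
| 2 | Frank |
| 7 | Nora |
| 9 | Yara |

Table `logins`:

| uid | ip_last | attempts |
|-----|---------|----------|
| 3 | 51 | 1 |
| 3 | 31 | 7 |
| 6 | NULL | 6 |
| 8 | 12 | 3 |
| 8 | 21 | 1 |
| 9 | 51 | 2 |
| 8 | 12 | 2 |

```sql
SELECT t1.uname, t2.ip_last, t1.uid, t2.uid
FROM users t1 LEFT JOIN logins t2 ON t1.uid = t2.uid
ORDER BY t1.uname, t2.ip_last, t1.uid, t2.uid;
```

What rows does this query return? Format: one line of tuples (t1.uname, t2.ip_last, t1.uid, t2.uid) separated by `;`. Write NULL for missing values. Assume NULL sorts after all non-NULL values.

LEFT JOIN keeps every row from `users`; unmatched rows get NULL for `logins`'s columns.
Matching on t1.uid = t2.uid.
- uid=8: 3 matching t2 row(s), so 3 row(s) emitted.
- uid=4: no t2 row matches, row kept with t2 columns NULL.
- uid=5: no t2 row matches, row kept with t2 columns NULL.
- uid=9: 1 matching t2 row(s), so 1 row(s) emitted.
- uid=2: no t2 row matches, row kept with t2 columns NULL.
- uid=7: no t2 row matches, row kept with t2 columns NULL.
- uid=9: 1 matching t2 row(s), so 1 row(s) emitted.
After projecting and ordering:
t1.uname | t2.ip_last | t1.uid | t2.uid
Carol | 12 | 8 | 8
Carol | 12 | 8 | 8
Carol | 21 | 8 | 8
Eve | 51 | 9 | 9
Frank | NULL | 2 | NULL
Nora | NULL | 7 | NULL
Uma | NULL | 4 | NULL
Yara | 51 | 9 | 9
Yara | NULL | 5 | NULL

(Carol, 12, 8, 8); (Carol, 12, 8, 8); (Carol, 21, 8, 8); (Eve, 51, 9, 9); (Frank, NULL, 2, NULL); (Nora, NULL, 7, NULL); (Uma, NULL, 4, NULL); (Yara, 51, 9, 9); (Yara, NULL, 5, NULL)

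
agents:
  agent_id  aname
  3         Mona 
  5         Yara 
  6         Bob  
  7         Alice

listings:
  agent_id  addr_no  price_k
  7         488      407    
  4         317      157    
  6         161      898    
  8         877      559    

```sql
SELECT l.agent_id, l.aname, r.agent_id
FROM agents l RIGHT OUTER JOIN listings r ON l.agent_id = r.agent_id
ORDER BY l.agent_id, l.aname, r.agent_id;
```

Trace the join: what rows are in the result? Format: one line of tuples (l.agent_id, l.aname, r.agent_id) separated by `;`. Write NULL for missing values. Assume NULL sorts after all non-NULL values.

(6, Bob, 6); (7, Alice, 7); (NULL, NULL, 4); (NULL, NULL, 8)

RIGHT JOIN keeps every row from `listings`; unmatched rows get NULL for `agents`'s columns.
Matching on l.agent_id = r.agent_id.
- agent_id=3: no matching r row.
- agent_id=5: no matching r row.
- agent_id=6: 1 matching r row(s), so 1 row(s) emitted.
- agent_id=7: 1 matching r row(s), so 1 row(s) emitted.
- 2 row(s) from r found no l partner → padded with NULL.
After projecting and ordering:
l.agent_id | l.aname | r.agent_id
6 | Bob | 6
7 | Alice | 7
NULL | NULL | 4
NULL | NULL | 8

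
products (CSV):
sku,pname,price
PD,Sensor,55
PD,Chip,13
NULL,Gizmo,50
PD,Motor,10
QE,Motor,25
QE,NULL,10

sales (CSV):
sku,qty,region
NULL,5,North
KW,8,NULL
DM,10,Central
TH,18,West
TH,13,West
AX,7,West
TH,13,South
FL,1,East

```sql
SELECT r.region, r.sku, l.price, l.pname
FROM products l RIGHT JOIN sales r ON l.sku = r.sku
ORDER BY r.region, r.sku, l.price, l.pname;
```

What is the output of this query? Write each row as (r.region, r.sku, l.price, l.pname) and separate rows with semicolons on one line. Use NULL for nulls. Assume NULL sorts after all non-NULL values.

(Central, DM, NULL, NULL); (East, FL, NULL, NULL); (North, NULL, NULL, NULL); (South, TH, NULL, NULL); (West, AX, NULL, NULL); (West, TH, NULL, NULL); (West, TH, NULL, NULL); (NULL, KW, NULL, NULL)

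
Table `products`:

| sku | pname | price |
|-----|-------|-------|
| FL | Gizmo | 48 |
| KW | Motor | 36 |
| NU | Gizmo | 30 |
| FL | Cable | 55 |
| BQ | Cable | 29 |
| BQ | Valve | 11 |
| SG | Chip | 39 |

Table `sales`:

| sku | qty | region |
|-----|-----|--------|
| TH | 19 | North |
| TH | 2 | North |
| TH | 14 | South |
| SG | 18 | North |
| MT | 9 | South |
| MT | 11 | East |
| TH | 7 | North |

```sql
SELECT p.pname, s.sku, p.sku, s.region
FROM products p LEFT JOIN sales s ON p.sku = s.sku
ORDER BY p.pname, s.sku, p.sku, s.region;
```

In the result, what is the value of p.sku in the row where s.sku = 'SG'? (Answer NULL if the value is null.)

SG

LEFT JOIN keeps every row from `products`; unmatched rows get NULL for `sales`'s columns.
Matching on p.sku = s.sku.
Matched pairs: 1; unmatched p rows kept: 6.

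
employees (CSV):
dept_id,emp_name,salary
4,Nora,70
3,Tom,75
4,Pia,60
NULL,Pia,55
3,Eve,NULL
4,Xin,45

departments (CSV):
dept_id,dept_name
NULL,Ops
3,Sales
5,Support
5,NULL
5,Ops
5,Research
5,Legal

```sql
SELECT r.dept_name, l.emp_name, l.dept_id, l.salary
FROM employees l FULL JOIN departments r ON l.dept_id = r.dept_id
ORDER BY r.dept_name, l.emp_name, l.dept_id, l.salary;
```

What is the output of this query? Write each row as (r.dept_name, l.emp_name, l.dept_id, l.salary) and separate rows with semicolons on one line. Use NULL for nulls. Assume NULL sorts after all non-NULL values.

FULL OUTER JOIN keeps every row from both sides; unmatched rows get NULL for the other side's columns.
Matching on l.dept_id = r.dept_id. A NULL in a compared column never satisfies the condition.
Matched pairs: 2; unmatched l rows kept: 4; unmatched r rows kept: 6.

(Legal, NULL, NULL, NULL); (Ops, NULL, NULL, NULL); (Ops, NULL, NULL, NULL); (Research, NULL, NULL, NULL); (Sales, Eve, 3, NULL); (Sales, Tom, 3, 75); (Support, NULL, NULL, NULL); (NULL, Nora, 4, 70); (NULL, Pia, 4, 60); (NULL, Pia, NULL, 55); (NULL, Xin, 4, 45); (NULL, NULL, NULL, NULL)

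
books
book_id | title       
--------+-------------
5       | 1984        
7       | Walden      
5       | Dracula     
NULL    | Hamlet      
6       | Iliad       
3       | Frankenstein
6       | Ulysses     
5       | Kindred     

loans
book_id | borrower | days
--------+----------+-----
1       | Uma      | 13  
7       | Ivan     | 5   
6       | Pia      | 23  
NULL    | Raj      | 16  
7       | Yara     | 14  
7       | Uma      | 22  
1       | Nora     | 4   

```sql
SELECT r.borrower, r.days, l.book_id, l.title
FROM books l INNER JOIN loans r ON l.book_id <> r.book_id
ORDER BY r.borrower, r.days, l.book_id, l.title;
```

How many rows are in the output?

37

INNER JOIN keeps only pairs where the ON condition holds.
Matching on l.book_id <> r.book_id. A NULL in a compared column never satisfies the condition.
- l row (book_id=5): matches 6 r row(s) → 6 output row(s).
- l row (book_id=7): matches 3 r row(s) → 3 output row(s).
- l row (book_id=5): matches 6 r row(s) → 6 output row(s).
- l row (book_id=NULL): no match → dropped.
- l row (book_id=6): matches 5 r row(s) → 5 output row(s).
- l row (book_id=3): matches 6 r row(s) → 6 output row(s).
- l row (book_id=6): matches 5 r row(s) → 5 output row(s).
- l row (book_id=5): matches 6 r row(s) → 6 output row(s).
Total: 37 rows.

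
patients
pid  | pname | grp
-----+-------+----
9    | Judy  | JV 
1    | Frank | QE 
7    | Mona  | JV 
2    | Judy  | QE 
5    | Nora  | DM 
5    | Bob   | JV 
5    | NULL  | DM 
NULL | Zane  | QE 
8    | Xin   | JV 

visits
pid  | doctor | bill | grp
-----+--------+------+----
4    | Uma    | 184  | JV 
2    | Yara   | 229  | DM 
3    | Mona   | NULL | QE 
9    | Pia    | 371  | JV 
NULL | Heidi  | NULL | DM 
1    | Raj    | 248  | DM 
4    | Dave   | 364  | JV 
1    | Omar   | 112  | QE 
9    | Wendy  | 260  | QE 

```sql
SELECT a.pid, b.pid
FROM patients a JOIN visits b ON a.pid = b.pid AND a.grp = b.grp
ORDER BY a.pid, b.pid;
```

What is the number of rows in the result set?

2

INNER JOIN keeps only pairs where the ON condition holds.
Matching on a.pid = b.pid AND a.grp = b.grp. A NULL in a compared column never satisfies the condition.
Matched pairs: 2.
Total: 2 rows.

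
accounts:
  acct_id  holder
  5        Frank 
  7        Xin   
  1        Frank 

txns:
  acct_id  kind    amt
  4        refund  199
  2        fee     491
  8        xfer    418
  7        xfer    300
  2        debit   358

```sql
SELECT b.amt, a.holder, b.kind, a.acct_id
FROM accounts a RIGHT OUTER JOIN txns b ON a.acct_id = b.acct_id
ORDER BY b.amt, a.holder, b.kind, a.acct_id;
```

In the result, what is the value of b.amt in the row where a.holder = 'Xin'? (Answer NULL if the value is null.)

300

RIGHT JOIN keeps every row from `txns`; unmatched rows get NULL for `accounts`'s columns.
Matching on a.acct_id = b.acct_id.
- a (acct_id=5) has no partner in b.
- a (acct_id=7) pairs with 1 row(s) of b.
- a (acct_id=1) has no partner in b.
- 4 b row(s) had no a match → kept, a columns NULL.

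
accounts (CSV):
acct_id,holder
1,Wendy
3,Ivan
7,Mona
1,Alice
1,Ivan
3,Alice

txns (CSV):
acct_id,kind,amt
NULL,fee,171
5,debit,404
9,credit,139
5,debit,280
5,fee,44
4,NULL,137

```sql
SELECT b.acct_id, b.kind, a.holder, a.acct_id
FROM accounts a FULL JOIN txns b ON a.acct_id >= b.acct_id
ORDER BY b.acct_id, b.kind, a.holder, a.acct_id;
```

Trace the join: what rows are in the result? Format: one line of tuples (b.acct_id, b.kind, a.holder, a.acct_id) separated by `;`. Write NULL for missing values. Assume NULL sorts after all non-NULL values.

(4, NULL, Mona, 7); (5, debit, Mona, 7); (5, debit, Mona, 7); (5, fee, Mona, 7); (9, credit, NULL, NULL); (NULL, fee, NULL, NULL); (NULL, NULL, Alice, 1); (NULL, NULL, Alice, 3); (NULL, NULL, Ivan, 1); (NULL, NULL, Ivan, 3); (NULL, NULL, Wendy, 1)

FULL OUTER JOIN keeps every row from both sides; unmatched rows get NULL for the other side's columns.
Matching on a.acct_id >= b.acct_id. A NULL in a compared column never satisfies the condition.
- a row (acct_id=1): no match → kept, b columns NULL.
- a row (acct_id=3): no match → kept, b columns NULL.
- a row (acct_id=7): matches 4 b row(s) → 4 output row(s).
- a row (acct_id=1): no match → kept, b columns NULL.
- a row (acct_id=1): no match → kept, b columns NULL.
- a row (acct_id=3): no match → kept, b columns NULL.
- 2 row(s) from b found no a partner → padded with NULL.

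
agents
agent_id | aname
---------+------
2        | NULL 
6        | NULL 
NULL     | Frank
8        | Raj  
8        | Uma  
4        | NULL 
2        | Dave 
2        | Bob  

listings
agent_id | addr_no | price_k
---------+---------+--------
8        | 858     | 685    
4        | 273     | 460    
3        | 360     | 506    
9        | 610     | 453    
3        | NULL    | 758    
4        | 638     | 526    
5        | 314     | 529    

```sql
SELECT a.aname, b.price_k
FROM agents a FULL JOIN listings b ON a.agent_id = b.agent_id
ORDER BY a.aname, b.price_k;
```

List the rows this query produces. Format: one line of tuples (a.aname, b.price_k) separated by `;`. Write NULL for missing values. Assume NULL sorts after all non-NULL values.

(Bob, NULL); (Dave, NULL); (Frank, NULL); (Raj, 685); (Uma, 685); (NULL, 453); (NULL, 460); (NULL, 506); (NULL, 526); (NULL, 529); (NULL, 758); (NULL, NULL); (NULL, NULL)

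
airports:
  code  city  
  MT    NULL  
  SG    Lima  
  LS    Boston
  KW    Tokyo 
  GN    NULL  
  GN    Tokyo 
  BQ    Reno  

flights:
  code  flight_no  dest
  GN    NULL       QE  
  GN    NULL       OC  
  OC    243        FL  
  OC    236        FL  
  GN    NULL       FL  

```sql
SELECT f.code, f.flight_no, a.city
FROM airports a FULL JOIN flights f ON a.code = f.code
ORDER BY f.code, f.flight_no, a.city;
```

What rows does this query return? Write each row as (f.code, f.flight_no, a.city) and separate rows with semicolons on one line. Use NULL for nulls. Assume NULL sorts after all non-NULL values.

(GN, NULL, Tokyo); (GN, NULL, Tokyo); (GN, NULL, Tokyo); (GN, NULL, NULL); (GN, NULL, NULL); (GN, NULL, NULL); (OC, 236, NULL); (OC, 243, NULL); (NULL, NULL, Boston); (NULL, NULL, Lima); (NULL, NULL, Reno); (NULL, NULL, Tokyo); (NULL, NULL, NULL)

FULL OUTER JOIN keeps every row from both sides; unmatched rows get NULL for the other side's columns.
Matching on a.code = f.code.
- a[0] code=MT → no match; kept with NULLs on the f side.
- a[1] code=SG → no match; kept with NULLs on the f side.
- a[2] code=LS → no match; kept with NULLs on the f side.
- a[3] code=KW → no match; kept with NULLs on the f side.
- a[4] code=GN → 3 match(es) in f → 3 row(s).
- a[5] code=GN → 3 match(es) in f → 3 row(s).
- a[6] code=BQ → no match; kept with NULLs on the f side.
- 2 row(s) from f found no a partner → padded with NULL.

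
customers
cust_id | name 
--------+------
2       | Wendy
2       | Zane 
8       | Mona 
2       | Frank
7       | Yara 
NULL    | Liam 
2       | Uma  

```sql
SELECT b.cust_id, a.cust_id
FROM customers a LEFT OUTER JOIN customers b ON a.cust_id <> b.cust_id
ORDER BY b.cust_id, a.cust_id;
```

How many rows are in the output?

LEFT JOIN keeps every row from `customers a`; unmatched rows get NULL for `customers b`'s columns.
Matching on a.cust_id <> b.cust_id. A NULL in a compared column never satisfies the condition.
- a row (cust_id=2): matches 2 b row(s) → 2 output row(s).
- a row (cust_id=2): matches 2 b row(s) → 2 output row(s).
- a row (cust_id=8): matches 5 b row(s) → 5 output row(s).
- a row (cust_id=2): matches 2 b row(s) → 2 output row(s).
- a row (cust_id=7): matches 5 b row(s) → 5 output row(s).
- a row (cust_id=NULL): no match → kept, b columns NULL.
- a row (cust_id=2): matches 2 b row(s) → 2 output row(s).
Total: 18 matched + 1 padded = 19 rows.

19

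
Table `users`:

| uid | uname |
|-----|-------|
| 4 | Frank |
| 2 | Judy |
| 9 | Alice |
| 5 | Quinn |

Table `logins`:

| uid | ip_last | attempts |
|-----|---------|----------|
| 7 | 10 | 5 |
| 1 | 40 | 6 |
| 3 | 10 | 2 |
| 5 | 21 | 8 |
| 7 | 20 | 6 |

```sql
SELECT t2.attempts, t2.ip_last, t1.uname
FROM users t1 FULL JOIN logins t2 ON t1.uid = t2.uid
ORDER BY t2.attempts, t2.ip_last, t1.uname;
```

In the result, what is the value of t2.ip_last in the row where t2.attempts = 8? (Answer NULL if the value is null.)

21

FULL OUTER JOIN keeps every row from both sides; unmatched rows get NULL for the other side's columns.
Matching on t1.uid = t2.uid.
- uid=4: no t2 row matches, row kept with t2 columns NULL.
- uid=2: no t2 row matches, row kept with t2 columns NULL.
- uid=9: no t2 row matches, row kept with t2 columns NULL.
- uid=5: 1 matching t2 row(s), so 1 row(s) emitted.
- 4 t2 row(s) had no t1 match → kept, t1 columns NULL.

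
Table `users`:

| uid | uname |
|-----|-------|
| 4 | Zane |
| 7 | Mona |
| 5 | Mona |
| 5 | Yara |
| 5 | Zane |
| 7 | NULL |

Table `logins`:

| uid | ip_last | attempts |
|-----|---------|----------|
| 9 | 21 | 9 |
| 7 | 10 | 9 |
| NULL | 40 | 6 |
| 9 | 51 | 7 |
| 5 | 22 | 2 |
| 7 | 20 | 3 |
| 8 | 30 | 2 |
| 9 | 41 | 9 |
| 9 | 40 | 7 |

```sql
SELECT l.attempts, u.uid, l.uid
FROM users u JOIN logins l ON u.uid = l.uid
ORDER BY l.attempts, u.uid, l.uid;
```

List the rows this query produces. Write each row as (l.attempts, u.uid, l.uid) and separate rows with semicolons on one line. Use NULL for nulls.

(2, 5, 5); (2, 5, 5); (2, 5, 5); (3, 7, 7); (3, 7, 7); (9, 7, 7); (9, 7, 7)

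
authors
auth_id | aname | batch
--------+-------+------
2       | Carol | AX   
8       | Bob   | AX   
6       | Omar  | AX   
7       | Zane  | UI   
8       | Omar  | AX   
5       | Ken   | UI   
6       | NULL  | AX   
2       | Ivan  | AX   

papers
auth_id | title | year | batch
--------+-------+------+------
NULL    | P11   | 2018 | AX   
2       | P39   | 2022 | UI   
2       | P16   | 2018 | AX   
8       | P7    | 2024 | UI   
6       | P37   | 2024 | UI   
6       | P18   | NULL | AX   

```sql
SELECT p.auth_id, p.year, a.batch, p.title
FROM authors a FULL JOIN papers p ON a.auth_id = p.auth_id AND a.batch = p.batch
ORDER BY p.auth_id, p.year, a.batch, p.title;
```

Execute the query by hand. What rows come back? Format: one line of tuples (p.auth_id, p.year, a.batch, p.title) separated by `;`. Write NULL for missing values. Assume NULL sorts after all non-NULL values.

FULL OUTER JOIN keeps every row from both sides; unmatched rows get NULL for the other side's columns.
Matching on a.auth_id = p.auth_id AND a.batch = p.batch. A NULL in a compared column never satisfies the condition.
- auth_id=2, batch=AX: 1 matching p row(s), so 1 row(s) emitted.
- auth_id=8, batch=AX: no p row matches, row kept with p columns NULL.
- auth_id=6, batch=AX: 1 matching p row(s), so 1 row(s) emitted.
- auth_id=7, batch=UI: no p row matches, row kept with p columns NULL.
- auth_id=8, batch=AX: no p row matches, row kept with p columns NULL.
- auth_id=5, batch=UI: no p row matches, row kept with p columns NULL.
- auth_id=6, batch=AX: 1 matching p row(s), so 1 row(s) emitted.
- auth_id=2, batch=AX: 1 matching p row(s), so 1 row(s) emitted.
- 4 row(s) from p found no a partner → padded with NULL.

(2, 2018, AX, P16); (2, 2018, AX, P16); (2, 2022, NULL, P39); (6, 2024, NULL, P37); (6, NULL, AX, P18); (6, NULL, AX, P18); (8, 2024, NULL, P7); (NULL, 2018, NULL, P11); (NULL, NULL, AX, NULL); (NULL, NULL, AX, NULL); (NULL, NULL, UI, NULL); (NULL, NULL, UI, NULL)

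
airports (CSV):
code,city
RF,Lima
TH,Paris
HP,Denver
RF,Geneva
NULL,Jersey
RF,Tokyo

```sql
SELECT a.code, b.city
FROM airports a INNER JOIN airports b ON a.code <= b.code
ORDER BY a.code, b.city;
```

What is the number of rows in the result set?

18

INNER JOIN keeps only pairs where the ON condition holds.
Matching on a.code <= b.code. A NULL in a compared column never satisfies the condition.
- code=RF: 4 matching b row(s), so 4 row(s) emitted.
- code=TH: 1 matching b row(s), so 1 row(s) emitted.
- code=HP: 5 matching b row(s), so 5 row(s) emitted.
- code=RF: 4 matching b row(s), so 4 row(s) emitted.
- code=NULL: no matching b row, dropped.
- code=RF: 4 matching b row(s), so 4 row(s) emitted.
Total: 18 rows.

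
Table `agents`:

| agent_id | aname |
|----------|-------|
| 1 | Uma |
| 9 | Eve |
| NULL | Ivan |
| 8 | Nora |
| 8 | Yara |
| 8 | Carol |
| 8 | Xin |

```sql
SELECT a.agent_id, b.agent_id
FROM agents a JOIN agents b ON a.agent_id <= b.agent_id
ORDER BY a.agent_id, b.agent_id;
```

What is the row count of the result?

27

INNER JOIN keeps only pairs where the ON condition holds.
Matching on a.agent_id <= b.agent_id. A NULL in a compared column never satisfies the condition.
Matched pairs: 27.
Total: 27 rows.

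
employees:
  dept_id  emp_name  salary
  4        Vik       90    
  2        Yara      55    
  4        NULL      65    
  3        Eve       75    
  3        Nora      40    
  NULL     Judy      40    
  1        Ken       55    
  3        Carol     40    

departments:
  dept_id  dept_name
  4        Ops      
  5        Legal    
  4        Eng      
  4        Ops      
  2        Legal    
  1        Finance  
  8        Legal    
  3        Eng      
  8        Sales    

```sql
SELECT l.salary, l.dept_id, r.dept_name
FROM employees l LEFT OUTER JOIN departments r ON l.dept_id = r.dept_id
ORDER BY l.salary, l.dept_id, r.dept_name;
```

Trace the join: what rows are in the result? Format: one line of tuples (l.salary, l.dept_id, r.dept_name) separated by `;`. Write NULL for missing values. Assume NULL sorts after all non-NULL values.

(40, 3, Eng); (40, 3, Eng); (40, NULL, NULL); (55, 1, Finance); (55, 2, Legal); (65, 4, Eng); (65, 4, Ops); (65, 4, Ops); (75, 3, Eng); (90, 4, Eng); (90, 4, Ops); (90, 4, Ops)

LEFT JOIN keeps every row from `employees`; unmatched rows get NULL for `departments`'s columns.
Matching on l.dept_id = r.dept_id. A NULL in a compared column never satisfies the condition.
Matched pairs: 11; unmatched l rows kept: 1.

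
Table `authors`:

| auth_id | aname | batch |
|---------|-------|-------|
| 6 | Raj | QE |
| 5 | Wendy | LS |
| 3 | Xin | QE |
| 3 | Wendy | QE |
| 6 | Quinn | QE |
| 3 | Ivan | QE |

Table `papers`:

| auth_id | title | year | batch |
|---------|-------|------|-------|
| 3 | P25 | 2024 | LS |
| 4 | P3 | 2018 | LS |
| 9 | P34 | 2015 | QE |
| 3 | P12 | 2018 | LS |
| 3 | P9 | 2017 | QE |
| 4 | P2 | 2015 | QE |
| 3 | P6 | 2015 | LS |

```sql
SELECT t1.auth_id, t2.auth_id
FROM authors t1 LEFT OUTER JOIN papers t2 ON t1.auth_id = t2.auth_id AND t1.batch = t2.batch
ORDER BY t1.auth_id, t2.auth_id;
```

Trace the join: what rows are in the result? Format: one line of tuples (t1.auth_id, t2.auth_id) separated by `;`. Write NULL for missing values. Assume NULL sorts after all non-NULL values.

LEFT JOIN keeps every row from `authors`; unmatched rows get NULL for `papers`'s columns.
Matching on t1.auth_id = t2.auth_id AND t1.batch = t2.batch.
- t1 (auth_id=6, batch=QE) has no partner → padded with NULL.
- t1 (auth_id=5, batch=LS) has no partner → padded with NULL.
- t1 (auth_id=3, batch=QE) pairs with 1 row(s) of t2.
- t1 (auth_id=3, batch=QE) pairs with 1 row(s) of t2.
- t1 (auth_id=6, batch=QE) has no partner → padded with NULL.
- t1 (auth_id=3, batch=QE) pairs with 1 row(s) of t2.
After projecting and ordering:
t1.auth_id | t2.auth_id
3 | 3
3 | 3
3 | 3
5 | NULL
6 | NULL
6 | NULL

(3, 3); (3, 3); (3, 3); (5, NULL); (6, NULL); (6, NULL)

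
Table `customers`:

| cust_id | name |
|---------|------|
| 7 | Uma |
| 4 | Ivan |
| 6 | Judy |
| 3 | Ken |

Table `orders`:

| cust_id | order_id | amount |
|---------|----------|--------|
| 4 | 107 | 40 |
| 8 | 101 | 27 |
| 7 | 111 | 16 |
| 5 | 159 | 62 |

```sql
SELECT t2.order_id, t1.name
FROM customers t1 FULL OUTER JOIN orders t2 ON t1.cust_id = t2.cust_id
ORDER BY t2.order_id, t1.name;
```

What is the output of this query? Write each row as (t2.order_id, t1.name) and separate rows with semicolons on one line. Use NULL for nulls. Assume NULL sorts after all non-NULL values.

FULL OUTER JOIN keeps every row from both sides; unmatched rows get NULL for the other side's columns.
Matching on t1.cust_id = t2.cust_id.
- t1[0] cust_id=7 → 1 match(es) in t2 → 1 row(s).
- t1[1] cust_id=4 → 1 match(es) in t2 → 1 row(s).
- t1[2] cust_id=6 → no match; kept with NULLs on the t2 side.
- t1[3] cust_id=3 → no match; kept with NULLs on the t2 side.
- plus 2 unmatched t2 row(s), each kept with NULL t1 columns.
After projecting and ordering:
t2.order_id | t1.name
101 | NULL
107 | Ivan
111 | Uma
159 | NULL
NULL | Judy
NULL | Ken

(101, NULL); (107, Ivan); (111, Uma); (159, NULL); (NULL, Judy); (NULL, Ken)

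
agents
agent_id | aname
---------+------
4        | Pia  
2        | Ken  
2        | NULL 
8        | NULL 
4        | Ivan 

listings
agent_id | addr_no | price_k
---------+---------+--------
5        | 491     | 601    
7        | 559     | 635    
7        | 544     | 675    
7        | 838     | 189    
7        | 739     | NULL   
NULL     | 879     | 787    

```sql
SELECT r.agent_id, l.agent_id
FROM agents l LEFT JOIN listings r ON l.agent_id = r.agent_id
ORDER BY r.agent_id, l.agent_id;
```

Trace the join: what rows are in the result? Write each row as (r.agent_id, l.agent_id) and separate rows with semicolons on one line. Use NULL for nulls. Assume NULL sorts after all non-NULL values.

(NULL, 2); (NULL, 2); (NULL, 4); (NULL, 4); (NULL, 8)

LEFT JOIN keeps every row from `agents`; unmatched rows get NULL for `listings`'s columns.
Matching on l.agent_id = r.agent_id. A NULL in a compared column never satisfies the condition.
- l[0] agent_id=4 → no match; kept with NULLs on the r side.
- l[1] agent_id=2 → no match; kept with NULLs on the r side.
- l[2] agent_id=2 → no match; kept with NULLs on the r side.
- l[3] agent_id=8 → no match; kept with NULLs on the r side.
- l[4] agent_id=4 → no match; kept with NULLs on the r side.
After projecting and ordering:
r.agent_id | l.agent_id
NULL | 2
NULL | 2
NULL | 4
NULL | 4
NULL | 8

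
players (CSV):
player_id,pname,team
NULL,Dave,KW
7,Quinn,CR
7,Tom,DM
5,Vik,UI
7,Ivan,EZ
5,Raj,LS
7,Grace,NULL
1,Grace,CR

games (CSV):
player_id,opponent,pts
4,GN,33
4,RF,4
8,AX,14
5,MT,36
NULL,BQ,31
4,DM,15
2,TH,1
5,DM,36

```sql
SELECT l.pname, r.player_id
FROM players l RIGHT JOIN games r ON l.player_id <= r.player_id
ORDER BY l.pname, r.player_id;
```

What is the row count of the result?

RIGHT JOIN keeps every row from `games`; unmatched rows get NULL for `players`'s columns.
Matching on l.player_id <= r.player_id. A NULL in a compared column never satisfies the condition.
- l row (player_id=NULL): no match.
- l row (player_id=7): matches 1 r row(s) → 1 output row(s).
- l row (player_id=7): matches 1 r row(s) → 1 output row(s).
- l row (player_id=5): matches 3 r row(s) → 3 output row(s).
- l row (player_id=7): matches 1 r row(s) → 1 output row(s).
- l row (player_id=5): matches 3 r row(s) → 3 output row(s).
- l row (player_id=7): matches 1 r row(s) → 1 output row(s).
- l row (player_id=1): matches 7 r row(s) → 7 output row(s).
- 1 r row(s) had no l match → kept, l columns NULL.
Total: 17 matched + 1 padded = 18 rows.

18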